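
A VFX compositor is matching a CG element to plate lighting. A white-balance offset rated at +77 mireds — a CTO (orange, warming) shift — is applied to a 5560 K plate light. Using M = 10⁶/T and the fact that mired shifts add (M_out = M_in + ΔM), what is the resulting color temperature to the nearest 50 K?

M_in = 10⁶/5560 = 179.86 mireds.
M_out = 179.86 + (+77) = 256.86 mireds.
T_out = 10⁶/256.86 = 3893.2 K → 3900 K.

3900 K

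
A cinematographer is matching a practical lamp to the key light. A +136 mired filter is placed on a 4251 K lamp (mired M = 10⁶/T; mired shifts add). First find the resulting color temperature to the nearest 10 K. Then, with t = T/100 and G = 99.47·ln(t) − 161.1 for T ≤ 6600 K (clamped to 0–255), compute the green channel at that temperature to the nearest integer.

166

M_in = 10⁶/4251 = 235.24; M_out = 235.24 + (+136) = 371.24.
T_out = 10⁶/371.24 = 2693.7 K → 2690 K; t = 26.9.
G = 99.47·ln 26.9 − 161.1 = 99.47·3.2921 − 161.1 = 166.368.
Rounded: 166.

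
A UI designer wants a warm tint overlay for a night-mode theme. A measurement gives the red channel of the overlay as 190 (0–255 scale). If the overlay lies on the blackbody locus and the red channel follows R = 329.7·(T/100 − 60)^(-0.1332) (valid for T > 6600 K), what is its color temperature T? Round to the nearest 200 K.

(t − 60)^(-0.1332) = 190/329.7 = 0.57628.
t − 60 = 0.57628^(1/-0.1332) = 0.57628^(-7.508) = 62.667, so t = 122.667.
T = 100·t = 12267 K → 12200 K to the nearest 200 K.

12200 K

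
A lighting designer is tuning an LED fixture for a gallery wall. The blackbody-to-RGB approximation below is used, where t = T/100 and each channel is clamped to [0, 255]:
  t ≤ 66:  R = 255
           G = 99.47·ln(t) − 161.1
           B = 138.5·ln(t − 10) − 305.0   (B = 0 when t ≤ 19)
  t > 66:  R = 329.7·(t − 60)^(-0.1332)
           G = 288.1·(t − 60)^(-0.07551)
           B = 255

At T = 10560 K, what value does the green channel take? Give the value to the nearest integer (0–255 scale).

t = 10560/100 = 105.6; the t > 66 branch applies.
G = 288.1·(105.6 − 60)^(-0.07551) = 288.1·45.6^(-0.07551) = 288.1·0.74943 = 215.911.
Rounded: 216.

216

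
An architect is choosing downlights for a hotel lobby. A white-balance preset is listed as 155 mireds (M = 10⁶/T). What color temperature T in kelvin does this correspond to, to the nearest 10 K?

T = 10⁶ / 155 = 6451.61 K → 6450 K.

6450 K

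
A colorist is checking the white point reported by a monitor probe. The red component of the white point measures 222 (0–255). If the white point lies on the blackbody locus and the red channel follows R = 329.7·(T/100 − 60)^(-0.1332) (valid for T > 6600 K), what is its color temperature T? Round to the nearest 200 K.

(t − 60)^(-0.1332) = 222/329.7 = 0.67334.
t − 60 = 0.67334^(1/-0.1332) = 0.67334^(-7.508) = 19.478, so t = 79.478.
T = 100·t = 7948 K → 8000 K to the nearest 200 K.

8000 K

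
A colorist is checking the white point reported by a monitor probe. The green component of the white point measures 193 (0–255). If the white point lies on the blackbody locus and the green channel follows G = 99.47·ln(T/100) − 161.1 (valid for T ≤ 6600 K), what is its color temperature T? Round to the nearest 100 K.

3500 K

ln t = (193 + 161.1) / 99.47 = 3.5599.
t = e^3.5599 = 35.159.
T = 100·t = 3516 K → 3500 K to the nearest 100 K.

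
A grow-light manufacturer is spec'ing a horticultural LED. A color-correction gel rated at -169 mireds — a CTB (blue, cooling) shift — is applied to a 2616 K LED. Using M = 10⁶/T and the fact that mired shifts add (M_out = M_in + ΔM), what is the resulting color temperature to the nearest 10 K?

M_in = 10⁶/2616 = 382.26 mireds.
M_out = 382.26 + (-169) = 213.26 mireds.
T_out = 10⁶/213.26 = 4689.0 K → 4690 K.

4690 K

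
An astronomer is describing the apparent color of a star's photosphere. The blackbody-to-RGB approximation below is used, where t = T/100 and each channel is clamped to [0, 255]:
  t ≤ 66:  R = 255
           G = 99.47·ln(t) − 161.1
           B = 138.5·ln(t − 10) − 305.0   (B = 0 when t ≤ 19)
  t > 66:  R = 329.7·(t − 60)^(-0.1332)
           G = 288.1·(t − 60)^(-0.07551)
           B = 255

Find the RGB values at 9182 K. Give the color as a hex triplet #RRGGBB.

#D0DEFF

t = 9182/100 = 91.82; the t > 66 branch applies.
R = 329.7·(91.82 − 60)^(-0.1332) = 329.7·31.82^(-0.1332) = 329.7·0.63073 = 207.950.
G = 288.1·(91.82 − 60)^(-0.07551) = 288.1·31.82^(-0.07551) = 288.1·0.77007 = 221.858.
B = 255 by definition for t > 66.
Rounded: (208, 222, 255).
In hex: #D0DEFF.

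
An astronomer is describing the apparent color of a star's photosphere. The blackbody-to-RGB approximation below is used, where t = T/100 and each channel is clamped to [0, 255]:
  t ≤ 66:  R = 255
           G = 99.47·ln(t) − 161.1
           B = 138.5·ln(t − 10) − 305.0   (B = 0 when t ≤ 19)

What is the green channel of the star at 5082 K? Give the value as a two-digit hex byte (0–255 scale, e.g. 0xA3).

0xE6

t = 5082/100 = 50.82; the t ≤ 66 branch applies.
G = 99.47·ln 50.82 − 161.1 = 99.47·3.9283 − 161.1 = 229.647.
Rounded: 230; in hex, 0xE6.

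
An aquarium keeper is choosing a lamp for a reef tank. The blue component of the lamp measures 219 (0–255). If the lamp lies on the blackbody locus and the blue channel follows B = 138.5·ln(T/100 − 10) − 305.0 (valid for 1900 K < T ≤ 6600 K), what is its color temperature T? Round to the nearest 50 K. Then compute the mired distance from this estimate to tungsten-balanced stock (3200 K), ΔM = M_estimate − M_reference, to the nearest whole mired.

ln(t − 10) = (219 + 305.0) / 138.5 = 3.7834.
t − 10 = e^3.7834 = 43.965, so t = 53.965.
T = 100·t = 5396 K → 5400 K to the nearest 50 K.
M_estimate = 10⁶/5400 = 185.19; M_reference = 10⁶/3200 = 312.50.
ΔM = 185.19 − 312.50 = -127.31 → -127 mireds.

-127 mireds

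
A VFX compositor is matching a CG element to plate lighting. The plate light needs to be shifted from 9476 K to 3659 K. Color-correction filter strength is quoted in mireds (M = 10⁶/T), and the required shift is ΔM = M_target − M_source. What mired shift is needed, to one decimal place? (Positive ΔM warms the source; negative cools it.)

M_source = 10⁶/9476 = 105.530; M_target = 10⁶/3659 = 273.299.
ΔM = 273.299 − 105.530 = 167.769 → +167.8 mireds, a warming shift.

+167.8 mireds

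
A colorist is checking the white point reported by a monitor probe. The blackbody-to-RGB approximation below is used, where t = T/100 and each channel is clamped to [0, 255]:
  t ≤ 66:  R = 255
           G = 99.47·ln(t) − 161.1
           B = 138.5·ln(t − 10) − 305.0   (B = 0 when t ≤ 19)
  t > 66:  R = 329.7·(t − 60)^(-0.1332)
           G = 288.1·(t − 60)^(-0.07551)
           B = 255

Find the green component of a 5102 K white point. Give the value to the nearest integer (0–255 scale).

230

t = 5102/100 = 51.02; the t ≤ 66 branch applies.
G = 99.47·ln 51.02 − 161.1 = 99.47·3.9322 − 161.1 = 230.038.
Rounded: 230.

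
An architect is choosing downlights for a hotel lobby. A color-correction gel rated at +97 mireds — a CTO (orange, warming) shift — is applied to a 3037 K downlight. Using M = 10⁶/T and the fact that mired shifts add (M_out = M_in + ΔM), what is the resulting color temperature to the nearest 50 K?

M_in = 10⁶/3037 = 329.27 mireds.
M_out = 329.27 + (+97) = 426.27 mireds.
T_out = 10⁶/426.27 = 2345.9 K → 2350 K.

2350 K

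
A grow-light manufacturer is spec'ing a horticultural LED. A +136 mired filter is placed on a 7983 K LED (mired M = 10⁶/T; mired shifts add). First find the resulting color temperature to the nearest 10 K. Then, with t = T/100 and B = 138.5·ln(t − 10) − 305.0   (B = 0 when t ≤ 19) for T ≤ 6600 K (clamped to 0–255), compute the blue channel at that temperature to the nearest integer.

M_in = 10⁶/7983 = 125.27; M_out = 125.27 + (+136) = 261.27.
T_out = 10⁶/261.27 = 3827.5 K → 3830 K; t = 38.3.
B = 138.5·ln(38.3 − 10) − 305.0 = 138.5·ln 28.3 − 305.0 = 138.5·3.3429 − 305.0 = 157.986.
Rounded: 158.

158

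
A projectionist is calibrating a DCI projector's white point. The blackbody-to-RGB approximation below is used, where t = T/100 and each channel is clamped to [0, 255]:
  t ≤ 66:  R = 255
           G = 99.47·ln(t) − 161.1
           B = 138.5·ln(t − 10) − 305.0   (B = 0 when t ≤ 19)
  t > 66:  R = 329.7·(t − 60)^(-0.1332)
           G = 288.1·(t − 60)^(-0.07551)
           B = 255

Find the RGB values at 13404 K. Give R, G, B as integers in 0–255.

t = 13404/100 = 134.04; the t > 66 branch applies.
R = 329.7·(134.04 − 60)^(-0.1332) = 329.7·74.04^(-0.1332) = 329.7·0.56362 = 185.826.
G = 288.1·(134.04 − 60)^(-0.07551) = 288.1·74.04^(-0.07551) = 288.1·0.72250 = 208.152.
B = 255 by definition for t > 66.
Rounded: (186, 208, 255).

R=186, G=208, B=255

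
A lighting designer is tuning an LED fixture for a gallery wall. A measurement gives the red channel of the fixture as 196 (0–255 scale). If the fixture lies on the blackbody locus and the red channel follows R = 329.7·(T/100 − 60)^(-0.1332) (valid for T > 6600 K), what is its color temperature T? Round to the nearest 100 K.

(t − 60)^(-0.1332) = 196/329.7 = 0.59448.
t − 60 = 0.59448^(1/-0.1332) = 0.59448^(-7.508) = 49.621, so t = 109.621.
T = 100·t = 10962 K → 11000 K to the nearest 100 K.

11000 K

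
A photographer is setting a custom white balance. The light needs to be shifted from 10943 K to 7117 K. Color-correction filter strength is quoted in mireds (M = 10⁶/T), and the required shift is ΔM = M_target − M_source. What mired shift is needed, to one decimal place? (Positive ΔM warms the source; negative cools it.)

+49.1 mireds

M_source = 10⁶/10943 = 91.383; M_target = 10⁶/7117 = 140.509.
ΔM = 140.509 − 91.383 = 49.126 → +49.1 mireds, a warming shift.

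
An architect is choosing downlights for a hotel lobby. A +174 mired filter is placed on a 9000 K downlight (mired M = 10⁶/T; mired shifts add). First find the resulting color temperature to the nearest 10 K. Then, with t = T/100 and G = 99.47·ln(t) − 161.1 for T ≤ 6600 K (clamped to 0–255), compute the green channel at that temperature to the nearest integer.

M_in = 10⁶/9000 = 111.11; M_out = 111.11 + (+174) = 285.11.
T_out = 10⁶/285.11 = 3507.4 K → 3510 K; t = 35.1.
G = 99.47·ln 35.1 − 161.1 = 99.47·3.5582 − 161.1 = 192.834.
Rounded: 193.

193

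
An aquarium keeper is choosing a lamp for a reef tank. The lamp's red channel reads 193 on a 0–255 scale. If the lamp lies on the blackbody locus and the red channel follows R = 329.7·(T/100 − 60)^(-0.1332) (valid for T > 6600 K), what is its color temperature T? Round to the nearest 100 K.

(t − 60)^(-0.1332) = 193/329.7 = 0.58538.
t − 60 = 0.58538^(1/-0.1332) = 0.58538^(-7.508) = 55.713, so t = 115.713.
T = 100·t = 11571 K → 11600 K to the nearest 100 K.

11600 K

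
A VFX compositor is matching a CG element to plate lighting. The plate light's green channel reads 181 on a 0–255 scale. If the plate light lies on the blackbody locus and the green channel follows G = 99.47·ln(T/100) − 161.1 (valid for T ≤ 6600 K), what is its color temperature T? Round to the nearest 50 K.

ln t = (181 + 161.1) / 99.47 = 3.4392.
t = e^3.4392 = 31.163.
T = 100·t = 3116 K → 3100 K to the nearest 50 K.

3100 K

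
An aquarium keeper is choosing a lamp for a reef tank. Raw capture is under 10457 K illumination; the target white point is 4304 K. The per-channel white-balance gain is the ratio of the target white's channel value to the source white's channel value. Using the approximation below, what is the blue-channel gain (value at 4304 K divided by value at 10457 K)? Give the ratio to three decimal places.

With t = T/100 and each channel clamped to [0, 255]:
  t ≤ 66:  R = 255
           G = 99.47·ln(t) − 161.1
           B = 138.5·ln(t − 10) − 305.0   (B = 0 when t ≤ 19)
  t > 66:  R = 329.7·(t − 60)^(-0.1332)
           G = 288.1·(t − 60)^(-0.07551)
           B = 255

0.704

At 10457 K (t = 104.57):
  B = 255 by definition for t > 66.
At 4304 K (t = 43.04):
  B = 138.5·ln(43.04 − 10) − 305.0 = 138.5·ln 33.04 − 305.0 = 138.5·3.4977 − 305.0 = 179.434.
Gain = 179.434 / 255.000 = 0.7037 → 0.704.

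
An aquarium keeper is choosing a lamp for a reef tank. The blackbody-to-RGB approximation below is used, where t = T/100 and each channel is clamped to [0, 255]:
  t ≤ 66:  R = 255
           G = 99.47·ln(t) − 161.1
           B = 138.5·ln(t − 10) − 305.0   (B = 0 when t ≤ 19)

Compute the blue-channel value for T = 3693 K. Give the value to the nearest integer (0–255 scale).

t = 3693/100 = 36.93; the t ≤ 66 branch applies.
B = 138.5·ln(36.93 − 10) − 305.0 = 138.5·ln 26.93 − 305.0 = 138.5·3.2932 − 305.0 = 151.114.
Rounded: 151.

151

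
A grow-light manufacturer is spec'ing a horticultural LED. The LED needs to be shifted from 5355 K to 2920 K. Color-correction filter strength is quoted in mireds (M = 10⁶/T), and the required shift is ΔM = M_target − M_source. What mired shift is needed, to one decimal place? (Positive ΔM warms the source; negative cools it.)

+155.7 mireds

M_source = 10⁶/5355 = 186.741; M_target = 10⁶/2920 = 342.466.
ΔM = 342.466 − 186.741 = 155.724 → +155.7 mireds, a warming shift.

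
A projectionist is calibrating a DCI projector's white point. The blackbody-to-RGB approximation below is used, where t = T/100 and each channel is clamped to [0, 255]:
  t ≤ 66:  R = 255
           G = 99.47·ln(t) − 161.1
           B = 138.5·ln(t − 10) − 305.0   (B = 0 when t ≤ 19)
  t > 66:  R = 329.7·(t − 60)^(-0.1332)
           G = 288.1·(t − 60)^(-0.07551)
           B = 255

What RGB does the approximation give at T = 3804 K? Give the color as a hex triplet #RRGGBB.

t = 3804/100 = 38.04; the t ≤ 66 branch applies.
R = 255 by definition for t ≤ 66.
G = 99.47·ln 38.04 − 161.1 = 99.47·3.6386 − 161.1 = 200.835.
B = 138.5·ln(38.04 − 10) − 305.0 = 138.5·ln 28.04 − 305.0 = 138.5·3.3336 − 305.0 = 156.708.
Rounded: (255, 201, 157).
In hex: #FFC99D.

#FFC99D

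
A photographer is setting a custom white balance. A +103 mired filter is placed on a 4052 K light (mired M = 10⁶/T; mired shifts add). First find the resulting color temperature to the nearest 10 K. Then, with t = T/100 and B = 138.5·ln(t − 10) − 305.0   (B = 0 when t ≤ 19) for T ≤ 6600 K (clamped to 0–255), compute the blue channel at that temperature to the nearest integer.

100

M_in = 10⁶/4052 = 246.79; M_out = 246.79 + (+103) = 349.79.
T_out = 10⁶/349.79 = 2858.8 K → 2860 K; t = 28.6.
B = 138.5·ln(28.6 − 10) − 305.0 = 138.5·ln 18.6 − 305.0 = 138.5·2.9232 − 305.0 = 99.858.
Rounded: 100.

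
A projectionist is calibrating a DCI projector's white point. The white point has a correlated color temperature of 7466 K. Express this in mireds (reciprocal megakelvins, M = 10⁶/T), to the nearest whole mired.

134 mireds

M = 10⁶ / 7466 = 133.941 → 134 mireds.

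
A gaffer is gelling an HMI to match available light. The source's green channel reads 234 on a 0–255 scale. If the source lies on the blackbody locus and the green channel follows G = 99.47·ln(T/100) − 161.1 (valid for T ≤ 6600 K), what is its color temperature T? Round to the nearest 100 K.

ln t = (234 + 161.1) / 99.47 = 3.9721.
t = e^3.9721 = 53.093.
T = 100·t = 5309 K → 5300 K to the nearest 100 K.

5300 K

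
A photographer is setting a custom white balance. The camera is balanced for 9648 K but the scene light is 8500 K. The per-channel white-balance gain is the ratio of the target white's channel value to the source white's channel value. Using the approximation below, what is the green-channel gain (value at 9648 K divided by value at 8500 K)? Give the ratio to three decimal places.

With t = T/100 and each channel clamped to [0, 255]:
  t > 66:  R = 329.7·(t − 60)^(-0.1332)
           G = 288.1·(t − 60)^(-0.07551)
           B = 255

At 8500 K (t = 85):
  G = 288.1·(85 − 60)^(-0.07551) = 288.1·25^(-0.07551) = 288.1·0.78423 = 225.936.
At 9648 K (t = 96.48):
  G = 288.1·(96.48 − 60)^(-0.07551) = 288.1·36.48^(-0.07551) = 288.1·0.76217 = 219.580.
Gain = 219.580 / 225.936 = 0.9719 → 0.972.

0.972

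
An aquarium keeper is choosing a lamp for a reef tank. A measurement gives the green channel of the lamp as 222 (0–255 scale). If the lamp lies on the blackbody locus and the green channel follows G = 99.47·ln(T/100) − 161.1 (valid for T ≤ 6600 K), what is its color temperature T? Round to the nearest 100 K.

ln t = (222 + 161.1) / 99.47 = 3.8514.
t = e^3.8514 = 47.059.
T = 100·t = 4706 K → 4700 K to the nearest 100 K.

4700 K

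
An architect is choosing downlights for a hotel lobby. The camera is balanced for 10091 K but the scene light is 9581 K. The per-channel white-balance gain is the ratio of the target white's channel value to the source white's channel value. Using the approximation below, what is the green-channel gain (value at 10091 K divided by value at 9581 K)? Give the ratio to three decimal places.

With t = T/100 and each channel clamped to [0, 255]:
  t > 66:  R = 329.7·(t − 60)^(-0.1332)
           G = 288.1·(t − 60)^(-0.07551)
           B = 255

At 9581 K (t = 95.81):
  G = 288.1·(95.81 − 60)^(-0.07551) = 288.1·35.81^(-0.07551) = 288.1·0.76323 = 219.887.
At 10091 K (t = 100.91):
  G = 288.1·(100.91 − 60)^(-0.07551) = 288.1·40.91^(-0.07551) = 288.1·0.75560 = 217.688.
Gain = 217.688 / 219.887 = 0.9900 → 0.990.

0.990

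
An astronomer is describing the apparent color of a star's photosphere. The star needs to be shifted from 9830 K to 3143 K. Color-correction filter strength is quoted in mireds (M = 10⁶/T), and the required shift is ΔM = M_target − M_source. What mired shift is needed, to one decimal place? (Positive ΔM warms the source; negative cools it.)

M_source = 10⁶/9830 = 101.729; M_target = 10⁶/3143 = 318.167.
ΔM = 318.167 − 101.729 = 216.438 → +216.4 mireds, a warming shift.

+216.4 mireds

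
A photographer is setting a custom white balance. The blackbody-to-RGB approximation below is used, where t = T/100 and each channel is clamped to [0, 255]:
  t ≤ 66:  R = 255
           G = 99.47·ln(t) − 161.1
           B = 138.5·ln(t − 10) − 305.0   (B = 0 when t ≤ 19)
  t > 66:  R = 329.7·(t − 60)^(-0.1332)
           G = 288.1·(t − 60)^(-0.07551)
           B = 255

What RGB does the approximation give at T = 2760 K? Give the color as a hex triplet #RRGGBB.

t = 2760/100 = 27.6; the t ≤ 66 branch applies.
R = 255 by definition for t ≤ 66.
G = 99.47·ln 27.6 − 161.1 = 99.47·3.3178 − 161.1 = 168.923.
B = 138.5·ln(27.6 − 10) − 305.0 = 138.5·ln 17.6 − 305.0 = 138.5·2.8679 − 305.0 = 92.204.
Rounded: (255, 169, 92).
In hex: #FFA95C.

#FFA95C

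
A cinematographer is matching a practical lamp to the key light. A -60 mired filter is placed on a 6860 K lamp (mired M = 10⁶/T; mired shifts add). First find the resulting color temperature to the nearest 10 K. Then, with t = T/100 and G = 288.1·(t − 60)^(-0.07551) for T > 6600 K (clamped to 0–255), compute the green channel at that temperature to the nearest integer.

212

M_in = 10⁶/6860 = 145.77; M_out = 145.77 + (-60) = 85.77.
T_out = 10⁶/85.77 = 11658.7 K → 11660 K; t = 116.6.
G = 288.1·(116.6 − 60)^(-0.07551) = 288.1·56.6^(-0.07551) = 288.1·0.73730 = 212.416.
Rounded: 212.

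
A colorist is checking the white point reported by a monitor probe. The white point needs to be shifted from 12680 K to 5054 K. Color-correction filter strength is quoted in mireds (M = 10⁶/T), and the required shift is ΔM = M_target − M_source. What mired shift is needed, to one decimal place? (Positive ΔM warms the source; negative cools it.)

M_source = 10⁶/12680 = 78.864; M_target = 10⁶/5054 = 197.863.
ΔM = 197.863 − 78.864 = 118.999 → +119.0 mireds, a warming shift.

+119.0 mireds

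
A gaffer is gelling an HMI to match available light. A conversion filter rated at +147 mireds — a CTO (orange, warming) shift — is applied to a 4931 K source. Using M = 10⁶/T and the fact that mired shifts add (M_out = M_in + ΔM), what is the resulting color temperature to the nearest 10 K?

2860 K

M_in = 10⁶/4931 = 202.80 mireds.
M_out = 202.80 + (+147) = 349.80 mireds.
T_out = 10⁶/349.80 = 2858.8 K → 2860 K.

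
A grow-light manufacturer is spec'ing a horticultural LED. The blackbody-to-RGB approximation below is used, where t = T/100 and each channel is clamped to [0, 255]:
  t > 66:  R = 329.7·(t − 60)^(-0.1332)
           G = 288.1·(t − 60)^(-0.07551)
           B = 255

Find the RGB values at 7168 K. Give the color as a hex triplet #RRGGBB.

#EEEFFF

t = 7168/100 = 71.68; the t > 66 branch applies.
R = 329.7·(71.68 − 60)^(-0.1332) = 329.7·11.68^(-0.1332) = 329.7·0.72080 = 237.649.
G = 288.1·(71.68 − 60)^(-0.07551) = 288.1·11.68^(-0.07551) = 288.1·0.83061 = 239.299.
B = 255 by definition for t > 66.
Rounded: (238, 239, 255).
In hex: #EEEFFF.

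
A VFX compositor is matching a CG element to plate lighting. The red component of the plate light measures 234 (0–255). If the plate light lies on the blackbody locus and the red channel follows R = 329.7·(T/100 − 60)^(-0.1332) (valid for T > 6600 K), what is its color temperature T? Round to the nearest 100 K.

7300 K

(t − 60)^(-0.1332) = 234/329.7 = 0.70974.
t − 60 = 0.70974^(1/-0.1332) = 0.70974^(-7.508) = 13.119, so t = 73.119.
T = 100·t = 7312 K → 7300 K to the nearest 100 K.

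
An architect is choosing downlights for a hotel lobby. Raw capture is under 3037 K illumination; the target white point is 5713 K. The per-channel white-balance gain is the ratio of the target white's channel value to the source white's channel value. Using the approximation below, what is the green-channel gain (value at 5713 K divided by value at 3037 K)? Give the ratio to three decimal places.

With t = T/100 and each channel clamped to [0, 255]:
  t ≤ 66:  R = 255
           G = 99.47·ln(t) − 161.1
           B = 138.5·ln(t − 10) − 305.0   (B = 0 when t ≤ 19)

At 3037 K (t = 30.37):
  G = 99.47·ln 30.37 − 161.1 = 99.47·3.4135 − 161.1 = 178.436.
At 5713 K (t = 57.13):
  G = 99.47·ln 57.13 − 161.1 = 99.47·4.0453 − 161.1 = 241.289.
Gain = 241.289 / 178.436 = 1.3522 → 1.352.

1.352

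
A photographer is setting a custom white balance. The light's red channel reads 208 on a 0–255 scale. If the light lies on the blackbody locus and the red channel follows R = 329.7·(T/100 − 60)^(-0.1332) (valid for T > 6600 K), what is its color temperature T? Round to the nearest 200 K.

9200 K

(t − 60)^(-0.1332) = 208/329.7 = 0.63088.
t − 60 = 0.63088^(1/-0.1332) = 0.63088^(-7.508) = 31.763, so t = 91.763.
T = 100·t = 9176 K → 9200 K to the nearest 200 K.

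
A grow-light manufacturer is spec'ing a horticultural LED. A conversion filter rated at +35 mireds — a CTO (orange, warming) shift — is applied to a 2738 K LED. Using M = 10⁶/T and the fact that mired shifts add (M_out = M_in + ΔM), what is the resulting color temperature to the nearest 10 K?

M_in = 10⁶/2738 = 365.23 mireds.
M_out = 365.23 + (+35) = 400.23 mireds.
T_out = 10⁶/400.23 = 2498.6 K → 2500 K.

2500 K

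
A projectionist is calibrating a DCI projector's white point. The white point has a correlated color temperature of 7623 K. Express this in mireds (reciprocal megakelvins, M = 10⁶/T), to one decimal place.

131.2 mireds

M = 10⁶ / 7623 = 131.182 → 131.2 mireds.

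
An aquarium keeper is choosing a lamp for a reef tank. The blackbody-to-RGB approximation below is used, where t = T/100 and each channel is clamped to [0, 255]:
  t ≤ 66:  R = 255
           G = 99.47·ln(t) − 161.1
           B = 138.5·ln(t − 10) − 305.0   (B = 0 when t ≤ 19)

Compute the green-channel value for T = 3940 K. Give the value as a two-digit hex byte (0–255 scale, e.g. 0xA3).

0xCC

t = 3940/100 = 39.4; the t ≤ 66 branch applies.
G = 99.47·ln 39.4 − 161.1 = 99.47·3.6738 − 161.1 = 204.329.
Rounded: 204; in hex, 0xCC.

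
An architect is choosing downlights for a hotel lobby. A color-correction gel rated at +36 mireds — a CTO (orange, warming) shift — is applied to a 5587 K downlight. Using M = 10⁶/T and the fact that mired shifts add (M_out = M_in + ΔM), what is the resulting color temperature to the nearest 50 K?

4650 K

M_in = 10⁶/5587 = 178.99 mireds.
M_out = 178.99 + (+36) = 214.99 mireds.
T_out = 10⁶/214.99 = 4651.4 K → 4650 K.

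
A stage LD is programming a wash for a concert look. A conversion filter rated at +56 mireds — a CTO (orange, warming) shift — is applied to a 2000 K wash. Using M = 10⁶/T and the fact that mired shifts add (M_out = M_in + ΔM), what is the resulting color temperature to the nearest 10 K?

M_in = 10⁶/2000 = 500.00 mireds.
M_out = 500.00 + (+56) = 556.00 mireds.
T_out = 10⁶/556.00 = 1798.6 K → 1800 K.

1800 K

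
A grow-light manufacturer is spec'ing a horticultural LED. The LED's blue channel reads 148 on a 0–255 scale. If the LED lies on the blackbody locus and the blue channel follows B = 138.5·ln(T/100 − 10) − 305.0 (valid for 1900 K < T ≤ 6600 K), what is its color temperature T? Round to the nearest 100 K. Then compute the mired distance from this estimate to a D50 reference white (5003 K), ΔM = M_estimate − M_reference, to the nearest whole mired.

ln(t − 10) = (148 + 305.0) / 138.5 = 3.2708.
t − 10 = e^3.2708 = 26.331, so t = 36.331.
T = 100·t = 3633 K → 3600 K to the nearest 100 K.
M_estimate = 10⁶/3600 = 277.78; M_reference = 10⁶/5003 = 199.88.
ΔM = 277.78 − 199.88 = 77.90 → +78 mireds.

+78 mireds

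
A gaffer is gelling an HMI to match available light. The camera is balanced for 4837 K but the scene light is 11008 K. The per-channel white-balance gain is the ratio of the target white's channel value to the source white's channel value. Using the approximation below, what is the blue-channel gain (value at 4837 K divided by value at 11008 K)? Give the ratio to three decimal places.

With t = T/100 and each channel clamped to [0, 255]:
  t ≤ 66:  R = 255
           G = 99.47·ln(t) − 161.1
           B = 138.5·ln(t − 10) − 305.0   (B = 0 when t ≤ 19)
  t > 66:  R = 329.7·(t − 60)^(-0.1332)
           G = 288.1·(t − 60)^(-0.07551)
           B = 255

0.785

At 11008 K (t = 110.08):
  B = 255 by definition for t > 66.
At 4837 K (t = 48.37):
  B = 138.5·ln(48.37 − 10) − 305.0 = 138.5·ln 38.37 − 305.0 = 138.5·3.6473 − 305.0 = 200.148.
Gain = 200.148 / 255.000 = 0.7849 → 0.785.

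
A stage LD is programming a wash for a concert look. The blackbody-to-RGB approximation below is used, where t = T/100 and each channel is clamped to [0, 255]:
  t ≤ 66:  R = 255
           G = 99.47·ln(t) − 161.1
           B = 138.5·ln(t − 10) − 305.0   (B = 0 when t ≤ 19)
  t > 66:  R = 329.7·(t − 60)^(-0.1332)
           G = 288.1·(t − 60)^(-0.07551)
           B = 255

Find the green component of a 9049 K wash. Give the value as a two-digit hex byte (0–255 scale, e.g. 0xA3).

t = 9049/100 = 90.49; the t > 66 branch applies.
G = 288.1·(90.49 − 60)^(-0.07551) = 288.1·30.49^(-0.07551) = 288.1·0.77256 = 222.574.
Rounded: 223; in hex, 0xDF.

0xDF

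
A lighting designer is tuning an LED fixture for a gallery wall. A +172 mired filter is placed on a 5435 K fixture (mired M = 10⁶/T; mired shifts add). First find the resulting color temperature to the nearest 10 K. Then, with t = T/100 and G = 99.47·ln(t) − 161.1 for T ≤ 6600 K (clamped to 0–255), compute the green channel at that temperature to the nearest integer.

M_in = 10⁶/5435 = 183.99; M_out = 183.99 + (+172) = 355.99.
T_out = 10⁶/355.99 = 2809.0 K → 2810 K; t = 28.1.
G = 99.47·ln 28.1 − 161.1 = 99.47·3.3358 − 161.1 = 170.709.
Rounded: 171.

171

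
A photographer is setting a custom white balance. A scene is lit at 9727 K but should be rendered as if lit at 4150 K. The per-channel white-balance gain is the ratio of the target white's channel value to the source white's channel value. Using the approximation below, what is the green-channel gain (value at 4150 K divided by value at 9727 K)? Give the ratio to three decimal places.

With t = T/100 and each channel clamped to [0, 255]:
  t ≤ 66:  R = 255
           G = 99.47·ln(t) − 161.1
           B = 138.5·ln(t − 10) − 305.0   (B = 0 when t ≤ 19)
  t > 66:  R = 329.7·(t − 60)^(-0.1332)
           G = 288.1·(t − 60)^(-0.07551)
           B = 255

At 9727 K (t = 97.27):
  G = 288.1·(97.27 − 60)^(-0.07551) = 288.1·37.27^(-0.07551) = 288.1·0.76093 = 219.225.
At 4150 K (t = 41.5):
  G = 99.47·ln 41.5 − 161.1 = 99.47·3.7257 − 161.1 = 209.495.
Gain = 209.495 / 219.225 = 0.9556 → 0.956.

0.956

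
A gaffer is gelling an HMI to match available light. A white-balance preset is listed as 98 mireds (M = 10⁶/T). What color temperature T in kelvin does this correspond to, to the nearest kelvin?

T = 10⁶ / 98 = 10204.08 K → 10204 K.

10204 K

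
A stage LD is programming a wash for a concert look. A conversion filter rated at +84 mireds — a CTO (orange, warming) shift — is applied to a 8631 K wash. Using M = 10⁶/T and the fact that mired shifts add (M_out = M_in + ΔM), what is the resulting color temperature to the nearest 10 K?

M_in = 10⁶/8631 = 115.86 mireds.
M_out = 115.86 + (+84) = 199.86 mireds.
T_out = 10⁶/199.86 = 5003.5 K → 5000 K.

5000 K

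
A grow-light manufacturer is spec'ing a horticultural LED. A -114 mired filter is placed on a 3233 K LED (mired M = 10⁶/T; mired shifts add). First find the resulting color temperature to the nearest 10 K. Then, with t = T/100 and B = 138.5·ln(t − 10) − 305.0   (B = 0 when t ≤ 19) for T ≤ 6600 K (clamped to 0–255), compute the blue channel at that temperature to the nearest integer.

M_in = 10⁶/3233 = 309.31; M_out = 309.31 + (-114) = 195.31.
T_out = 10⁶/195.31 = 5120.1 K → 5120 K; t = 51.2.
B = 138.5·ln(51.2 − 10) − 305.0 = 138.5·ln 41.2 − 305.0 = 138.5·3.7184 − 305.0 = 210.004.
Rounded: 210.

210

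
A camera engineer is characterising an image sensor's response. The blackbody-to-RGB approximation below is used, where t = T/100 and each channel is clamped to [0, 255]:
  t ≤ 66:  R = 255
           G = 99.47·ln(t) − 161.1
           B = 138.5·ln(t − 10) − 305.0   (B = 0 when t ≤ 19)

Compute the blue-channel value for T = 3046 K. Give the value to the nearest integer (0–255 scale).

t = 3046/100 = 30.46; the t ≤ 66 branch applies.
B = 138.5·ln(30.46 − 10) − 305.0 = 138.5·ln 20.46 − 305.0 = 138.5·3.0185 − 305.0 = 113.058.
Rounded: 113.

113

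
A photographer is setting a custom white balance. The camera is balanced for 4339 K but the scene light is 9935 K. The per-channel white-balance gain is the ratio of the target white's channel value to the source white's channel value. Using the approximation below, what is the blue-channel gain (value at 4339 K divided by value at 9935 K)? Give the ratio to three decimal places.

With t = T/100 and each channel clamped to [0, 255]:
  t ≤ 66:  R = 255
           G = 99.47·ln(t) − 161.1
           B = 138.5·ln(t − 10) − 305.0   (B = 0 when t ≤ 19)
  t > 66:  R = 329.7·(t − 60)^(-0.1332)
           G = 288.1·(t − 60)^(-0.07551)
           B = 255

At 9935 K (t = 99.35):
  B = 255 by definition for t > 66.
At 4339 K (t = 43.39):
  B = 138.5·ln(43.39 − 10) − 305.0 = 138.5·ln 33.39 − 305.0 = 138.5·3.5083 − 305.0 = 180.894.
Gain = 180.894 / 255.000 = 0.7094 → 0.709.

0.709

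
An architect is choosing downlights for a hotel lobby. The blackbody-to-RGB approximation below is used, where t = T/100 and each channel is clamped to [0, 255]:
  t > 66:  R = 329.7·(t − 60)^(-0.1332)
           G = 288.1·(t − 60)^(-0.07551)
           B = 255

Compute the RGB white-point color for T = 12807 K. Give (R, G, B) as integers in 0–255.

(188, 209, 255)

t = 12807/100 = 128.07; the t > 66 branch applies.
R = 329.7·(128.07 − 60)^(-0.1332) = 329.7·68.07^(-0.1332) = 329.7·0.56997 = 187.918.
G = 288.1·(128.07 − 60)^(-0.07551) = 288.1·68.07^(-0.07551) = 288.1·0.72710 = 209.477.
B = 255 by definition for t > 66.
Rounded: (188, 209, 255).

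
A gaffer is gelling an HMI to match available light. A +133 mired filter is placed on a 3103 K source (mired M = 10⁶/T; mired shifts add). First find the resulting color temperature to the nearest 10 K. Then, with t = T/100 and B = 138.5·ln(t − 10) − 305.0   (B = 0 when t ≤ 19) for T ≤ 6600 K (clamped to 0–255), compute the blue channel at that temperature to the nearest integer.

M_in = 10⁶/3103 = 322.27; M_out = 322.27 + (+133) = 455.27.
T_out = 10⁶/455.27 = 2196.5 K → 2200 K; t = 22.
B = 138.5·ln(22 − 10) − 305.0 = 138.5·ln 12 − 305.0 = 138.5·2.4849 − 305.0 = 39.160.
Rounded: 39.

39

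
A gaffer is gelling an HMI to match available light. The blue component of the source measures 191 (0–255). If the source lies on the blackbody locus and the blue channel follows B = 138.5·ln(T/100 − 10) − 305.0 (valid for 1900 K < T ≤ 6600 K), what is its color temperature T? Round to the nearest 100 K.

ln(t − 10) = (191 + 305.0) / 138.5 = 3.5812.
t − 10 = e^3.5812 = 35.918, so t = 45.918.
T = 100·t = 4592 K → 4600 K to the nearest 100 K.

4600 K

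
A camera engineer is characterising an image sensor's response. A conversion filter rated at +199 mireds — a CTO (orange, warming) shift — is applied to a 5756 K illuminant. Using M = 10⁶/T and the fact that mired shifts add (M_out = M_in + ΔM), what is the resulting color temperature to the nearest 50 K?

M_in = 10⁶/5756 = 173.73 mireds.
M_out = 173.73 + (+199) = 372.73 mireds.
T_out = 10⁶/372.73 = 2682.9 K → 2700 K.

2700 K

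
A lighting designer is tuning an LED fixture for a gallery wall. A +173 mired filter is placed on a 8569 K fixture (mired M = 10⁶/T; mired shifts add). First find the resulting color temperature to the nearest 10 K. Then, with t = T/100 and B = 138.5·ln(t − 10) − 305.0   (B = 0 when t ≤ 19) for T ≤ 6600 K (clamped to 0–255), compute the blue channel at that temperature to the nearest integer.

138

M_in = 10⁶/8569 = 116.70; M_out = 116.70 + (+173) = 289.70.
T_out = 10⁶/289.70 = 3451.8 K → 3450 K; t = 34.5.
B = 138.5·ln(34.5 − 10) − 305.0 = 138.5·ln 24.5 − 305.0 = 138.5·3.1987 − 305.0 = 138.016.
Rounded: 138.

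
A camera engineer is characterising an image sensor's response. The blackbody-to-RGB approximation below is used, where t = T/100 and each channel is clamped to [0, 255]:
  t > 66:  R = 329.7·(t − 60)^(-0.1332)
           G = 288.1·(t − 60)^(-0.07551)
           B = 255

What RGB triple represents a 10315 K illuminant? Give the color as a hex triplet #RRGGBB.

t = 10315/100 = 103.15; the t > 66 branch applies.
R = 329.7·(103.15 − 60)^(-0.1332) = 329.7·43.15^(-0.1332) = 329.7·0.60565 = 199.682.
G = 288.1·(103.15 − 60)^(-0.07551) = 288.1·43.15^(-0.07551) = 288.1·0.75256 = 216.813.
B = 255 by definition for t > 66.
Rounded: (200, 217, 255).
In hex: #C8D9FF.

#C8D9FF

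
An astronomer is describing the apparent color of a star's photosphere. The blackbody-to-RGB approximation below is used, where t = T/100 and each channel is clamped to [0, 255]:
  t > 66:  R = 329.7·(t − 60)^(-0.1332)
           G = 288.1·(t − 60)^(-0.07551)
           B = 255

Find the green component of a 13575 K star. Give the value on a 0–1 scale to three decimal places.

t = 13575/100 = 135.75; the t > 66 branch applies.
G = 288.1·(135.75 − 60)^(-0.07551) = 288.1·75.75^(-0.07551) = 288.1·0.72125 = 207.793.
On a 0–1 scale: 207.793/255 = 0.8149 → 0.815.

0.815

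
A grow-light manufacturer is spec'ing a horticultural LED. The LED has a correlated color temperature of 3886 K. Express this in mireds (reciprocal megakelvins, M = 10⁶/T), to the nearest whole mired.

257 mireds

M = 10⁶ / 3886 = 257.334 → 257 mireds.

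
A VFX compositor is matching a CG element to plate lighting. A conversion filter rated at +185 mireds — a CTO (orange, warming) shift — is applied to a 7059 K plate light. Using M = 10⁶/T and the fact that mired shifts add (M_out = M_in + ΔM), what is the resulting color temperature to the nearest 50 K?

3050 K

M_in = 10⁶/7059 = 141.66 mireds.
M_out = 141.66 + (+185) = 326.66 mireds.
T_out = 10⁶/326.66 = 3061.3 K → 3050 K.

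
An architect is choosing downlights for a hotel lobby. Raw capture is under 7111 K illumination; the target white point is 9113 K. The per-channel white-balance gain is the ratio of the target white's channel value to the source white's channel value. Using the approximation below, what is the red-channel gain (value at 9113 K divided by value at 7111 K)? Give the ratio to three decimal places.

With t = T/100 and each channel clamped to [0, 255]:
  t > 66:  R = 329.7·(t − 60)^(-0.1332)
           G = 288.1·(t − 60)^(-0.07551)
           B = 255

At 7111 K (t = 71.11):
  R = 329.7·(71.11 − 60)^(-0.1332) = 329.7·11.11^(-0.1332) = 329.7·0.72562 = 239.238.
At 9113 K (t = 91.13):
  R = 329.7·(91.13 − 60)^(-0.1332) = 329.7·31.13^(-0.1332) = 329.7·0.63257 = 208.558.
Gain = 208.558 / 239.238 = 0.8718 → 0.872.

0.872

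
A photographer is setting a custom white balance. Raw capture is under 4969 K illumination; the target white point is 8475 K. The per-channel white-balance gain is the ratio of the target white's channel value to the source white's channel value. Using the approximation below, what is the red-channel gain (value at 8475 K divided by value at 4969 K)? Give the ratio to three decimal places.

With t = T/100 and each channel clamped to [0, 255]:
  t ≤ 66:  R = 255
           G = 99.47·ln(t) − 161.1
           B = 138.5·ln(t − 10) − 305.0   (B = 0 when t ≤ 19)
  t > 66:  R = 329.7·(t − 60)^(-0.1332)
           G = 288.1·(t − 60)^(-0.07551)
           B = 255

At 4969 K (t = 49.69):
  R = 255 by definition for t ≤ 66.
At 8475 K (t = 84.75):
  R = 329.7·(84.75 − 60)^(-0.1332) = 329.7·24.75^(-0.1332) = 329.7·0.65219 = 215.028.
Gain = 215.028 / 255.000 = 0.8432 → 0.843.

0.843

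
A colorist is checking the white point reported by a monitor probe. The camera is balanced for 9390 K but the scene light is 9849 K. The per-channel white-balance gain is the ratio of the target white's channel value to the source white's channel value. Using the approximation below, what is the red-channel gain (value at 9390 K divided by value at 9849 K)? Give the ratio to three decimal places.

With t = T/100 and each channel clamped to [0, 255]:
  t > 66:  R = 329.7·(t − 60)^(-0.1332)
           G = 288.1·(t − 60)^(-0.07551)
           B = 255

At 9849 K (t = 98.49):
  R = 329.7·(98.49 − 60)^(-0.1332) = 329.7·38.49^(-0.1332) = 329.7·0.61494 = 202.745.
At 9390 K (t = 93.9):
  R = 329.7·(93.9 − 60)^(-0.1332) = 329.7·33.9^(-0.1332) = 329.7·0.62543 = 206.204.
Gain = 206.204 / 202.745 = 1.0171 → 1.017.

1.017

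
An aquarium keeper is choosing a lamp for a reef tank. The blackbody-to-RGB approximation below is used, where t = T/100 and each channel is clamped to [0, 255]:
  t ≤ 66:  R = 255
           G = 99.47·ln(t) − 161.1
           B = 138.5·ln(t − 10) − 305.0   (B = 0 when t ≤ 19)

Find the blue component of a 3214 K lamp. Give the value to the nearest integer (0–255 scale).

t = 3214/100 = 32.14; the t ≤ 66 branch applies.
B = 138.5·ln(32.14 − 10) − 305.0 = 138.5·ln 22.14 − 305.0 = 138.5·3.0974 − 305.0 = 123.988.
Rounded: 124.

124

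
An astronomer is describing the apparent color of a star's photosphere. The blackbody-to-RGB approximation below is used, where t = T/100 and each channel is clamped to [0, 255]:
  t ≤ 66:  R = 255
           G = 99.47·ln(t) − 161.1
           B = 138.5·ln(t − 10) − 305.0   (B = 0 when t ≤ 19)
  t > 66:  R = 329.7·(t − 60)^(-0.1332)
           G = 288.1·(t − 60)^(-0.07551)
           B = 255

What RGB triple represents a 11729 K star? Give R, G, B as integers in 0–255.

t = 11729/100 = 117.29; the t > 66 branch applies.
R = 329.7·(117.29 − 60)^(-0.1332) = 329.7·57.29^(-0.1332) = 329.7·0.58321 = 192.284.
G = 288.1·(117.29 − 60)^(-0.07551) = 288.1·57.29^(-0.07551) = 288.1·0.73663 = 212.222.
B = 255 by definition for t > 66.
Rounded: (192, 212, 255).

R=192, G=212, B=255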